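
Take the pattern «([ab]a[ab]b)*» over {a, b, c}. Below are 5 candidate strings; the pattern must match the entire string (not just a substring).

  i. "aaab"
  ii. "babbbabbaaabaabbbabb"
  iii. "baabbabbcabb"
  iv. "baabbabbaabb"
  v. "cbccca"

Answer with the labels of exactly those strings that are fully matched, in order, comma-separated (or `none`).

i, ii, iv

i → match
ii → match
iii → no match
iv → match
v → no match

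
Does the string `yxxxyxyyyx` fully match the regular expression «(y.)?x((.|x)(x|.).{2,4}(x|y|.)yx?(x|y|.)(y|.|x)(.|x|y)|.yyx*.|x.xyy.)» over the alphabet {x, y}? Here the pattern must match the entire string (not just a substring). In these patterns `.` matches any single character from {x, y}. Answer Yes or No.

No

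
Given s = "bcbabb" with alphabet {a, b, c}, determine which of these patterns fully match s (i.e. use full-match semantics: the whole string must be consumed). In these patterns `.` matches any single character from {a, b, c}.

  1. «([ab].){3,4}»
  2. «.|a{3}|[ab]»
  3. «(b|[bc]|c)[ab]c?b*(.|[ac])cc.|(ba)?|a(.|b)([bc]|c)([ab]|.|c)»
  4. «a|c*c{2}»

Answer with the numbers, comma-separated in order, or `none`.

1

1 → match
2 → no match
3 → no match
4 → no match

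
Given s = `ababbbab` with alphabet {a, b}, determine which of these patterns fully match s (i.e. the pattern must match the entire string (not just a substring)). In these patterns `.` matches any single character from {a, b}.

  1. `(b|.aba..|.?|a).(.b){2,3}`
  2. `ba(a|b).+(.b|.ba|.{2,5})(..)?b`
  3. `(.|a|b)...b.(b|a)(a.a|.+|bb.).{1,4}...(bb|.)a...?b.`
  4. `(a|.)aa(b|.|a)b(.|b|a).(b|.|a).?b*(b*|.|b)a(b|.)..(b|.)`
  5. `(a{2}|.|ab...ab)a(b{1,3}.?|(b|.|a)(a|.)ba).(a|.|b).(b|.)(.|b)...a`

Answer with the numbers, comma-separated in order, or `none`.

1 → match
2 → no match — must start with `ba`
3 → no match
4 → no match
5 → no match — must end with `a`

1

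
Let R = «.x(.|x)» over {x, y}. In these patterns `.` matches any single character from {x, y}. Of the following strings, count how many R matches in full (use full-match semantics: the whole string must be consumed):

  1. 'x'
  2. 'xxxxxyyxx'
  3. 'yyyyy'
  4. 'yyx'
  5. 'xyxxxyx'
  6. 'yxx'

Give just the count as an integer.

1

1 → no match
2 → no match
3 → no match
4 → no match
5 → no match
6 → match
Total matched: 1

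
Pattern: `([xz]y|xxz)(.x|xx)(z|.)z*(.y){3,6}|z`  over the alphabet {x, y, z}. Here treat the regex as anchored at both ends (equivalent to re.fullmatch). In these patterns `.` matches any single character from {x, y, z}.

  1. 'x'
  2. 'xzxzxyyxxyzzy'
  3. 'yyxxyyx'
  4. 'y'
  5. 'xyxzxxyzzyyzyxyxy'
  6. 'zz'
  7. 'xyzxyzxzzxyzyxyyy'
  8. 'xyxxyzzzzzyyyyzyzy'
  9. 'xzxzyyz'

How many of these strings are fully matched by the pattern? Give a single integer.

1. 'x' → no match
2 → no match
3. 'yyxxyyx' → no match
4. 'y' → no match
5 → no match
6. 'zz' → no match
7 → no match
8 → match
9. 'xzxzyyz' → no match
Total matched: 1

1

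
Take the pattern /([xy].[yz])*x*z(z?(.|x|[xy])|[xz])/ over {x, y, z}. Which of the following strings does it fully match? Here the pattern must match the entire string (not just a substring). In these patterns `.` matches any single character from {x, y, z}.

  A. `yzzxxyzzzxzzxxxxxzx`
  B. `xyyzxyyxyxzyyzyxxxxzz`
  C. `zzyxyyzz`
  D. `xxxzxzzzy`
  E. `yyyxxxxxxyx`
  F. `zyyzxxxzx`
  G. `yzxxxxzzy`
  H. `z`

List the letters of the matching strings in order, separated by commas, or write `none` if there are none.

A → no match
B → no match
C → no match
D → no match
E → no match
F → no match
G → no match
H → no match

none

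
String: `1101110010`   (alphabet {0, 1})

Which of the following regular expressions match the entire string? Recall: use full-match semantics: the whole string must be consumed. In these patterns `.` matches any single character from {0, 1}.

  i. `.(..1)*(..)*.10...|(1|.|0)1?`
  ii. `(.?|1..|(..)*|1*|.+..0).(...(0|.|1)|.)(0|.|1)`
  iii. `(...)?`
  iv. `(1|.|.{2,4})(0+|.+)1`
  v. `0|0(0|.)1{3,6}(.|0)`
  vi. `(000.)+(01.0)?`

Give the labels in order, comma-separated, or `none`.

i → match
ii → match
iii → no match
iv → no match — must end with `1`
v → no match — must start with `0`
vi → no match — must start with `000`

i, ii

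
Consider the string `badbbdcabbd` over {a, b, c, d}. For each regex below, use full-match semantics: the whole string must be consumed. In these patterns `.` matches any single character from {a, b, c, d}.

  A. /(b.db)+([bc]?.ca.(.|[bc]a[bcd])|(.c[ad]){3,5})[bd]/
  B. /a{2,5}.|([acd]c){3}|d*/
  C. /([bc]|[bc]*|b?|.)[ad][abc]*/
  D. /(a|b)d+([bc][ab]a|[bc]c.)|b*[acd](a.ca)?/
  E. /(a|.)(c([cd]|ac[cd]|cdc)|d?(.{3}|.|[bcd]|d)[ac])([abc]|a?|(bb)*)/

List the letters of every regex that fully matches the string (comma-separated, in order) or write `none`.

A → match
B → no match
C → no match
D → no match
E → no match

A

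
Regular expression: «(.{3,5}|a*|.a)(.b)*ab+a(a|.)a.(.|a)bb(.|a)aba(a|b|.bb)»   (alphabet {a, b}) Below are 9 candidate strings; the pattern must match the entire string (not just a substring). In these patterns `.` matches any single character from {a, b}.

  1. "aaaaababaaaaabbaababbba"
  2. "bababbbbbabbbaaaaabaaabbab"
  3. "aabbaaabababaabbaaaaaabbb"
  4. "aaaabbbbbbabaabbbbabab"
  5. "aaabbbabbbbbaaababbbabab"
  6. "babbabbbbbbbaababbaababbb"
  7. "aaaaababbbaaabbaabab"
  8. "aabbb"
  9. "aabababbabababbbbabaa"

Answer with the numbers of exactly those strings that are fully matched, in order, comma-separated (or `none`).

4, 5

1 → no match
2 → no match
3 → no match
4 → match
5 → match
6 → no match
7 → no match
8. "aabbb" → no match
9 → no match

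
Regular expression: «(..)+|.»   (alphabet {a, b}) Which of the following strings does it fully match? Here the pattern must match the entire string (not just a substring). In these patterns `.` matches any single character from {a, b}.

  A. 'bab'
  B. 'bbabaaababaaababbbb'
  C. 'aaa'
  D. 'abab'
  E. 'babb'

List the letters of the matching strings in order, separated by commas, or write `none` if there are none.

D, E

A → no match
B → no match
C → no match
D → match
E → match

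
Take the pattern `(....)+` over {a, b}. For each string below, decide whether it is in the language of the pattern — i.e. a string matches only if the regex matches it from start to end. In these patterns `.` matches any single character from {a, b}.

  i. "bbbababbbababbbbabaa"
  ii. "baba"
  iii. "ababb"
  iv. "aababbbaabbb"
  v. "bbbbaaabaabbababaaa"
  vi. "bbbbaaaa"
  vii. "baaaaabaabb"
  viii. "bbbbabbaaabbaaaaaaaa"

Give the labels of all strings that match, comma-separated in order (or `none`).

i → match
ii. "baba" → match
iii. "ababb" → no match
iv. "aababbbaabbb" → match
v → no match
vi. "bbbbaaaa" → match
vii. "baaaaabaabb" → no match
viii → match

i, ii, iv, vi, viii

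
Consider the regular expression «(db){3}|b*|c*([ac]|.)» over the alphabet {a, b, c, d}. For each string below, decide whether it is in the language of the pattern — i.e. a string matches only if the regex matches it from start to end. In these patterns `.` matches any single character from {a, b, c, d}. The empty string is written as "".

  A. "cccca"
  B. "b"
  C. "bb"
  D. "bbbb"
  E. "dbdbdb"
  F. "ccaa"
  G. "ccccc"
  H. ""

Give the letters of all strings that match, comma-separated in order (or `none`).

A → match
B → match
C → match
D → match
E → match
F → no match
G → match
H → match

A, B, C, D, E, G, H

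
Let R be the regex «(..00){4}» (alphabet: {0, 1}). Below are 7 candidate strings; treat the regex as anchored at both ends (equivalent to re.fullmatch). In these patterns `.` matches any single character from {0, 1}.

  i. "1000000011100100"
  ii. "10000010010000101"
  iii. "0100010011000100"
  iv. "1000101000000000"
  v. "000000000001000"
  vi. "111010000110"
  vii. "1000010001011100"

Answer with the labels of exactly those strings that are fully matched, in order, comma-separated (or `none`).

iii

i → no match
ii → no match — must end with "00"
iii → match
iv → no match
v → no match
vi. "111010000110" → no match — must end with "00"
vii → no match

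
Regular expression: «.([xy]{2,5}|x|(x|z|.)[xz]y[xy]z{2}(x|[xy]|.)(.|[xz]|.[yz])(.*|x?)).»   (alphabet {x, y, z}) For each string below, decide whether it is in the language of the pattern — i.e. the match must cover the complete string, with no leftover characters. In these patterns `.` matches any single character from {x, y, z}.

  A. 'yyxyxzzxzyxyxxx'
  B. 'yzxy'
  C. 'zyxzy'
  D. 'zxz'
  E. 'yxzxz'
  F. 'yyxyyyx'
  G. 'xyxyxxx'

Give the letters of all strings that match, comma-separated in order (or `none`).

A → match
B → no match
C → no match
D → match
E → no match
F → match
G → match

A, D, F, G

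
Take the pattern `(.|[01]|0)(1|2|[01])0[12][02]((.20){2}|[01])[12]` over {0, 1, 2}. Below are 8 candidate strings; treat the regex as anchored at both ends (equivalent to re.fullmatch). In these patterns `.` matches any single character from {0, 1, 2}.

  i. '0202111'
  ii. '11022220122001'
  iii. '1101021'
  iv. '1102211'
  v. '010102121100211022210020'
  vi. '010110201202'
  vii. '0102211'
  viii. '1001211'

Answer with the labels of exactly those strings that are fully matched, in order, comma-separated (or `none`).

iv, vii, viii

i. '0202111' → no match
ii → no match
iii. '1101021' → no match
iv. '1102211' → match
v → no match
vi. '010110201202' → no match
vii. '0102211' → match
viii. '1001211' → match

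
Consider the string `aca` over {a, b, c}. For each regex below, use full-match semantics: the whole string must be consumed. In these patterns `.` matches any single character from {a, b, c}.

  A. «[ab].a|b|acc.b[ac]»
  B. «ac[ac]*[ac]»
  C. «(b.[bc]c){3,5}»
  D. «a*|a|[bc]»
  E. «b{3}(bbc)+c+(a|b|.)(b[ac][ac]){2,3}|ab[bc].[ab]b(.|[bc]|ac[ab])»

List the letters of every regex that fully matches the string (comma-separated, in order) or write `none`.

A → match
B → match
C → no match — must start with `b`
D → no match
E → no match

A, B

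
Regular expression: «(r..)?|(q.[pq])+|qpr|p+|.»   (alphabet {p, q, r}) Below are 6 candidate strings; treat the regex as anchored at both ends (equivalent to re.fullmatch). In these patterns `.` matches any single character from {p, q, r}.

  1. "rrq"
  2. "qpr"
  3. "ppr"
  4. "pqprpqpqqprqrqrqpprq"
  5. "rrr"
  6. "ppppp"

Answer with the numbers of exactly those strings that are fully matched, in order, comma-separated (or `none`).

1, 2, 5, 6

1 → match
2 → match
3 → no match
4 → no match
5 → match
6 → match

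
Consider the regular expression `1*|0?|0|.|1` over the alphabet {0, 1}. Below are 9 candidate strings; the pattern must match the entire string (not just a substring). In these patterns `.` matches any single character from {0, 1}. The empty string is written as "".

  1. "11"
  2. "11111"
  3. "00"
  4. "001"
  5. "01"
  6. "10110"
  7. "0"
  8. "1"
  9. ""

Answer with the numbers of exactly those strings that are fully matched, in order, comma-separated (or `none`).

1. "11" → match
2. "11111" → match
3. "00" → no match
4. "001" → no match
5. "01" → no match
6. "10110" → no match
7. "0" → match
8. "1" → match
9. "" → match

1, 2, 7, 8, 9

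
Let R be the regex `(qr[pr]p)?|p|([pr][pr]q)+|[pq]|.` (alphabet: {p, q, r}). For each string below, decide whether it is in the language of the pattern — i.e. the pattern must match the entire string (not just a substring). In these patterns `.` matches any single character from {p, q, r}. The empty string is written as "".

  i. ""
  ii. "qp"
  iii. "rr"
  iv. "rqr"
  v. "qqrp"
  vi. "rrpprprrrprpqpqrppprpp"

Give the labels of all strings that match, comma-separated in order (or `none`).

i. "" → match
ii. "qp" → no match
iii. "rr" → no match
iv. "rqr" → no match
v. "qqrp" → no match
vi → no match

i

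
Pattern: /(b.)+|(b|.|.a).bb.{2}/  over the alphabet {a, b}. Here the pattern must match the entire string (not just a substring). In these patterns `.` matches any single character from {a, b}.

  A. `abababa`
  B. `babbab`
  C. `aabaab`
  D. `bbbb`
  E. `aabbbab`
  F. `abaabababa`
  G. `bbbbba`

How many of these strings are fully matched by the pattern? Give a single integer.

4

A → no match
B → match
C → no match
D → match
E → match
F → no match
G → match
Total matched: 4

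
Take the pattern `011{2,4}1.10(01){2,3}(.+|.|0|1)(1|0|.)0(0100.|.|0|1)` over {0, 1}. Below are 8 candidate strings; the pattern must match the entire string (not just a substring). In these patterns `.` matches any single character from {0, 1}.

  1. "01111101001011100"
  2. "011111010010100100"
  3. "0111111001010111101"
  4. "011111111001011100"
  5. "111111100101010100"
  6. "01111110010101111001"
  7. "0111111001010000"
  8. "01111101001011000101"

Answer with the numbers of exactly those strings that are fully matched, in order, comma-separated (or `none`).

1, 2, 3, 4, 6, 7, 8

1 → match
2 → match
3 → match
4 → match
5 → no match — must start with "011"
6 → match
7 → match
8 → match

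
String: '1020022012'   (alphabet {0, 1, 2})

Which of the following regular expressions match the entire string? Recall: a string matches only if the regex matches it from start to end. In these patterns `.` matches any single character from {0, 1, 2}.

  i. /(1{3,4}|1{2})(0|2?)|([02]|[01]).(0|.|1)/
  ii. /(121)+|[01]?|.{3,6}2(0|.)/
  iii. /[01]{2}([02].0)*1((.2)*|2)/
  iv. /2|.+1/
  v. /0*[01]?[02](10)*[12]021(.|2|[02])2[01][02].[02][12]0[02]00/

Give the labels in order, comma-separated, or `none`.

i → no match
ii → no match
iii → match
iv → no match
v → no match — must end with '00'

iii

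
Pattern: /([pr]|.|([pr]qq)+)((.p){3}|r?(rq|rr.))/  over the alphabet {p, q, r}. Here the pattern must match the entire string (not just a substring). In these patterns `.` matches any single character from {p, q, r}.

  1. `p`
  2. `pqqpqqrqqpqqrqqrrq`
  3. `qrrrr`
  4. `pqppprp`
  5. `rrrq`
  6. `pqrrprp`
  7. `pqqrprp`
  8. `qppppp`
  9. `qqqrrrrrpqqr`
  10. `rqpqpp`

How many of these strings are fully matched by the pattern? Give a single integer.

1. `p` → no match
2 → match
3. `qrrrr` → match
4. `pqppprp` → match
5. `rrrq` → match
6. `pqrrprp` → no match
7. `pqqrprp` → no match
8. `qppppp` → no match
9. `qqqrrrrrpqqr` → no match
10. `rqpqpp` → no match
Total matched: 4

4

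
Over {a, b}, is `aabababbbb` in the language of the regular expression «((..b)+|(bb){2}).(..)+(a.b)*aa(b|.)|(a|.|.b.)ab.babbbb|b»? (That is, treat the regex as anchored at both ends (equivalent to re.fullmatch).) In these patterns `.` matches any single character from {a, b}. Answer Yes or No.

Yes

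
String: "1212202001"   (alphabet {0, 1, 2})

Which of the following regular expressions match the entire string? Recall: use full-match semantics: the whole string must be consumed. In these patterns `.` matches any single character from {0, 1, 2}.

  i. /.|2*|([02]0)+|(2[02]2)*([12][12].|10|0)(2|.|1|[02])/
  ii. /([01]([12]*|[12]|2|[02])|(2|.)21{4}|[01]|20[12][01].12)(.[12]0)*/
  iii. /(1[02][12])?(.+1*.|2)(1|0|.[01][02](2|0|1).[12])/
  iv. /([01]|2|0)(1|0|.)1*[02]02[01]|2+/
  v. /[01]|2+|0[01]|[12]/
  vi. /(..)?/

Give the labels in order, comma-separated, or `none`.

iii

i → no match
ii → no match
iii → match
iv → no match
v → no match
vi → no match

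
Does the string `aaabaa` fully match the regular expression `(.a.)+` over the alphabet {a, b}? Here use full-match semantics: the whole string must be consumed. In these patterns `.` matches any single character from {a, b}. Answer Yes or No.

Yes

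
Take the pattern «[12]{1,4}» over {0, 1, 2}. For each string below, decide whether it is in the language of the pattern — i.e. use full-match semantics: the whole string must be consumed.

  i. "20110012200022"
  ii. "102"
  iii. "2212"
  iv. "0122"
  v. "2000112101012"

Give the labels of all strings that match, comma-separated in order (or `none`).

i → no match
ii → no match
iii → match
iv → no match
v → no match

iii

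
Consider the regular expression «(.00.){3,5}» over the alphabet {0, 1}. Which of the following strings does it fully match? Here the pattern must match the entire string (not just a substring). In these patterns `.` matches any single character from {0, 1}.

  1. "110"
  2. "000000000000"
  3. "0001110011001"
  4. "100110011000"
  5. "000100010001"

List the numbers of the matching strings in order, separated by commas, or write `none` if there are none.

2, 4, 5

1. "110" → no match
2. "000000000000" → match
3 → no match
4. "100110011000" → match
5. "000100010001" → match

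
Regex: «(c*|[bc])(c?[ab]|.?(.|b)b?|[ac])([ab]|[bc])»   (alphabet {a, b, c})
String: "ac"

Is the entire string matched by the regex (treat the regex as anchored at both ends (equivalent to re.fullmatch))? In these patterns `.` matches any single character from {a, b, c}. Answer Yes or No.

Yes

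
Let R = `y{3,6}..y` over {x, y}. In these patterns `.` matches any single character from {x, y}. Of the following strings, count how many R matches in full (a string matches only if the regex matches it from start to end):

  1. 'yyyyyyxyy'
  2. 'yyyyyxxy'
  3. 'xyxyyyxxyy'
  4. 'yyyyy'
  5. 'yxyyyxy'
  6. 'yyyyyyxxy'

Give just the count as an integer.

1 → match
2 → match
3 → no match — must start with 'y'
4 → no match
5 → no match
6 → match
Total matched: 3

3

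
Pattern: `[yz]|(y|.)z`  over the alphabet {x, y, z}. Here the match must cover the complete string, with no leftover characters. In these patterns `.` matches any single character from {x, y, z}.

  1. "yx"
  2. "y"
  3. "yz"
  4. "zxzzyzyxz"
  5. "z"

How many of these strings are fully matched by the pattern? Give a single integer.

1. "yx" → no match
2. "y" → match
3. "yz" → match
4. "zxzzyzyxz" → no match
5. "z" → match
Total matched: 3

3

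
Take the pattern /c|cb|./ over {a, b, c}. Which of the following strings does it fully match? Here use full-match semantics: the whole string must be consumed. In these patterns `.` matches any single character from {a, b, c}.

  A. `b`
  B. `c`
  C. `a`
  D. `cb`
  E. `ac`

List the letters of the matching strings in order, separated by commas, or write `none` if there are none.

A. `b` → match
B. `c` → match
C. `a` → match
D. `cb` → match
E. `ac` → no match

A, B, C, D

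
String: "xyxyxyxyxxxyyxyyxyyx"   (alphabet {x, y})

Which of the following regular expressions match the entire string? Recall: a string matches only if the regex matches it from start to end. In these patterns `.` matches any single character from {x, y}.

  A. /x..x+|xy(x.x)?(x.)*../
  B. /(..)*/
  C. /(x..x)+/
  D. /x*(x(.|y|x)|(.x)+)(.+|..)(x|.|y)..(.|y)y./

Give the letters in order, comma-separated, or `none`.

A → no match
B → match
C → no match
D → match

B, D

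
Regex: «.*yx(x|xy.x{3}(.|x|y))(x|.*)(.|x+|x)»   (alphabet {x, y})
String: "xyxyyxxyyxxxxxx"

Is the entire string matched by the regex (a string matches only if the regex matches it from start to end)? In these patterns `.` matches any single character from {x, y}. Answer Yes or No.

Yes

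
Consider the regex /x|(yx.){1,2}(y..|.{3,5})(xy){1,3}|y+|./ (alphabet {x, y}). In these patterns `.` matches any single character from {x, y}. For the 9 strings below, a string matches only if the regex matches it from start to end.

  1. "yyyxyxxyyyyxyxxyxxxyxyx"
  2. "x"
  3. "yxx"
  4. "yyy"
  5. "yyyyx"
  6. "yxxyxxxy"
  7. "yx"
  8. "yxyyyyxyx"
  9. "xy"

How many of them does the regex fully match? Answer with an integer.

1 → no match
2 → match
3 → no match
4 → match
5 → no match
6 → match
7 → no match
8 → no match
9 → no match
Total matched: 3

3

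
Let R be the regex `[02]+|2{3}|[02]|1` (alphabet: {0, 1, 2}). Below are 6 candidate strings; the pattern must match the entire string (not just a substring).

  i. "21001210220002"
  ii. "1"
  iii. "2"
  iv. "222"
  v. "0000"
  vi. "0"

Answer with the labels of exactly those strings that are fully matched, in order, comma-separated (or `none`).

i → no match
ii. "1" → match
iii. "2" → match
iv. "222" → match
v. "0000" → match
vi. "0" → match

ii, iii, iv, v, vi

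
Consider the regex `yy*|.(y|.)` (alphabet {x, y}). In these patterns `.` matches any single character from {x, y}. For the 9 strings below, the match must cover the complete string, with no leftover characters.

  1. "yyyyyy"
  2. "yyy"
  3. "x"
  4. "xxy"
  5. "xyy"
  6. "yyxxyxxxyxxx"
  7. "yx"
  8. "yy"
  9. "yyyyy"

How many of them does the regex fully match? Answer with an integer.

1 → match
2 → match
3 → no match
4 → no match
5 → no match
6 → no match
7 → match
8 → match
9 → match
Total matched: 5

5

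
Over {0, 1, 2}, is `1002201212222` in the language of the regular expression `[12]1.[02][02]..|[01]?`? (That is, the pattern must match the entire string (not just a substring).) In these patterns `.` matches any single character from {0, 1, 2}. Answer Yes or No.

No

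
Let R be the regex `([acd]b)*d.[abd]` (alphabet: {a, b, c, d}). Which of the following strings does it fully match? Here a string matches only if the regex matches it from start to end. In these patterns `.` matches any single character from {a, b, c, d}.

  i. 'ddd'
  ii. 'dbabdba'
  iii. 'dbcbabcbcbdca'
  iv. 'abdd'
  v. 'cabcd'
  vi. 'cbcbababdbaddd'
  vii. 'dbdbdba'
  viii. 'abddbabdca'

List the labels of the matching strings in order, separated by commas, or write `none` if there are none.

i → match
ii → match
iii → match
iv → no match
v → no match
vi → no match
vii → match
viii → no match

i, ii, iii, vii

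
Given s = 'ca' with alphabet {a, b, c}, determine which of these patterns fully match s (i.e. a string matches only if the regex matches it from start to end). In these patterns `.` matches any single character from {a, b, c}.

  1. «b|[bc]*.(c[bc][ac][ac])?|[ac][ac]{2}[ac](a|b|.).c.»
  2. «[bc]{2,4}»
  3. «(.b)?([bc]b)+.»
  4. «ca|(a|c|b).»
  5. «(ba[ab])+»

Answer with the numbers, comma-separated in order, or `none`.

1, 4

1 → match
2 → no match
3 → no match
4 → match
5 → no match — must start with 'ba'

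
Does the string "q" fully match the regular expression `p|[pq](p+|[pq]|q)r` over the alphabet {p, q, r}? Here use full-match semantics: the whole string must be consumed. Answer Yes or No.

No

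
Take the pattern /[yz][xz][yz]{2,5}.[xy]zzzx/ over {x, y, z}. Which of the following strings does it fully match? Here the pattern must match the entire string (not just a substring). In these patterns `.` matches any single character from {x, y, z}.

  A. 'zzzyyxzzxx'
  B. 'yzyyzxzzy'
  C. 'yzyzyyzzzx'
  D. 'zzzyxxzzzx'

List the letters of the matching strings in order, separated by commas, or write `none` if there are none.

A → no match — must end with 'zzzx'
B → no match — must end with 'zzzx'
C → match
D → match

C, D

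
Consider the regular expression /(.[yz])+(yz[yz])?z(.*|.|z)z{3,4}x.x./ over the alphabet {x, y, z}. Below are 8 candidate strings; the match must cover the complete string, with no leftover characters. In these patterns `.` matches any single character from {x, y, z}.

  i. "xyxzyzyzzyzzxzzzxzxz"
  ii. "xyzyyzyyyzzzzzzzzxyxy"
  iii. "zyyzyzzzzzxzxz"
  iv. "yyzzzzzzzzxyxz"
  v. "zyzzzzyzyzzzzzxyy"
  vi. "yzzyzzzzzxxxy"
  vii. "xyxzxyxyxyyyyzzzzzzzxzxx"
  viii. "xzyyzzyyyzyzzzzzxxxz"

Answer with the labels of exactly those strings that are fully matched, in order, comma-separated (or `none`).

i → match
ii → match
iii → match
iv → match
v → no match
vi → match
vii → match
viii → match

i, ii, iii, iv, vi, vii, viii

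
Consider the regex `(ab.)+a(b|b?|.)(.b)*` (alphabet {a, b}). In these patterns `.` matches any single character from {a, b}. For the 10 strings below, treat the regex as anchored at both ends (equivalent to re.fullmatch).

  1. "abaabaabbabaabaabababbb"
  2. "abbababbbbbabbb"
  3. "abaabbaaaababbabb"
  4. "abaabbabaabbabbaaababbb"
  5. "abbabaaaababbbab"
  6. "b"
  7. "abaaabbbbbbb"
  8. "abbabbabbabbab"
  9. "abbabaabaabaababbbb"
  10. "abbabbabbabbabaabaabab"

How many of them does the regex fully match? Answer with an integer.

7

1 → match
2 → match
3 → no match
4 → match
5 → match
6 → no match — must start with "ab"
7 → match
8 → match
9 → no match
10 → match
Total matched: 7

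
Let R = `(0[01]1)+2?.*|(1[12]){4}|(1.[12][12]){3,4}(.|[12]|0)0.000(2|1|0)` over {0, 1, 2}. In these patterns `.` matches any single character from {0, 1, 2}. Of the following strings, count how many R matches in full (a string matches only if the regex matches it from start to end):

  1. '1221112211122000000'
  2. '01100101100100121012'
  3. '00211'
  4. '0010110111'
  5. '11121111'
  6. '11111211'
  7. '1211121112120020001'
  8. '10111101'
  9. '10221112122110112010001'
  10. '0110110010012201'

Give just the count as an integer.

8

1 → match
2 → match
3 → no match
4 → match
5 → match
6 → match
7 → match
8 → no match
9 → match
10 → match
Total matched: 8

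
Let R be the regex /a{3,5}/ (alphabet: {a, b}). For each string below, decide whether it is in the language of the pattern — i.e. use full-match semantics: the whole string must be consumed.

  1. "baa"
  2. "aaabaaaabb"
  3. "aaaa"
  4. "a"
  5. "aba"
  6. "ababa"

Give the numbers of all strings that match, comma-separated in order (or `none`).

3

1. "baa" → no match — must start with "a"
2. "aaabaaaabb" → no match — must end with "a"
3. "aaaa" → match
4. "a" → no match
5. "aba" → no match
6. "ababa" → no match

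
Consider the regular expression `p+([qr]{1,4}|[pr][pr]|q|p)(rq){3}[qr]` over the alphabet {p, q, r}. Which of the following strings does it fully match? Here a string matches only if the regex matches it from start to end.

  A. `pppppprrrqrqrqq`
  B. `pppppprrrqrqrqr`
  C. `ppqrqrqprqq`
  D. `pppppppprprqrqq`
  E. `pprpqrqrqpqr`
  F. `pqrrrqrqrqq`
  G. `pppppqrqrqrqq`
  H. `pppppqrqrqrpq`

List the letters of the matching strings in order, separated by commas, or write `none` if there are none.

A → match
B → match
C → no match
D → no match
E → no match
F → match
G → match
H → no match

A, B, F, G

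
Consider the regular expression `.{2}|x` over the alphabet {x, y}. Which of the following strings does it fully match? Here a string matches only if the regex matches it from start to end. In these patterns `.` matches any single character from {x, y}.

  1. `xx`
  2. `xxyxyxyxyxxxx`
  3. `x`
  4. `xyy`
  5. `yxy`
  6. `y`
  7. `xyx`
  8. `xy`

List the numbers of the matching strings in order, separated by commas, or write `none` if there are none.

1 → match
2 → no match
3 → match
4 → no match
5 → no match
6 → no match
7 → no match
8 → match

1, 3, 8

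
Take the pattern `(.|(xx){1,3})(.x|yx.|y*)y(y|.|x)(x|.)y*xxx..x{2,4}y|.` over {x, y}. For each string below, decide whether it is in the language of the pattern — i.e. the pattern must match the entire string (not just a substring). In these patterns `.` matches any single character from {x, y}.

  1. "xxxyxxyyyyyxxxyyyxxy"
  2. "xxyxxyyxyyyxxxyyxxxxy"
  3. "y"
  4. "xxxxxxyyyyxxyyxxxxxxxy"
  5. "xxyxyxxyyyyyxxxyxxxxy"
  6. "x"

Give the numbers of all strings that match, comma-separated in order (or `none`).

1 → no match
2 → match
3 → match
4 → match
5 → match
6 → match

2, 3, 4, 5, 6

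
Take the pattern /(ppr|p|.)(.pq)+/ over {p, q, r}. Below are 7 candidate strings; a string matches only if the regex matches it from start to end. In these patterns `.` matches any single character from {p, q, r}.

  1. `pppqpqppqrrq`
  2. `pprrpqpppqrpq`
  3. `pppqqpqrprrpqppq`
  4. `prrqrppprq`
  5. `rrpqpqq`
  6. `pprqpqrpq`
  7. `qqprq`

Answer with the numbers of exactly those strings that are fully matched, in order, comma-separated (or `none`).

1. `pppqpqppqrrq` → no match — must end with `pq`
2 → no match
3 → no match
4. `prrqrppprq` → no match — must end with `pq`
5. `rrpqpqq` → no match — must end with `pq`
6. `pprqpqrpq` → match
7. `qqprq` → no match — must end with `pq`

6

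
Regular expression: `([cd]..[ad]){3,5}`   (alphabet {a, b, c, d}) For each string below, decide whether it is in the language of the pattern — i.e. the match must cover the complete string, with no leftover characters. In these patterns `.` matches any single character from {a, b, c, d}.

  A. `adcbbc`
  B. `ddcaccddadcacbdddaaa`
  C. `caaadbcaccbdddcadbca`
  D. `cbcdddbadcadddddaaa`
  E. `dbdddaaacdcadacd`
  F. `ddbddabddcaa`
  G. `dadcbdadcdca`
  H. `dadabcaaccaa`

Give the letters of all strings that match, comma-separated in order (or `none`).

C, E, F

A → no match
B → no match
C → match
D → no match
E → match
F → match
G → no match
H → no match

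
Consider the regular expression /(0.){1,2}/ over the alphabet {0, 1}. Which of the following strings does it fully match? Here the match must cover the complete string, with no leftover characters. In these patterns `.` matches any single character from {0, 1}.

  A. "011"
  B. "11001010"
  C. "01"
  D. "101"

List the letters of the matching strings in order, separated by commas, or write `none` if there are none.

C

A → no match
B → no match — must start with "0"
C → match
D → no match — must start with "0"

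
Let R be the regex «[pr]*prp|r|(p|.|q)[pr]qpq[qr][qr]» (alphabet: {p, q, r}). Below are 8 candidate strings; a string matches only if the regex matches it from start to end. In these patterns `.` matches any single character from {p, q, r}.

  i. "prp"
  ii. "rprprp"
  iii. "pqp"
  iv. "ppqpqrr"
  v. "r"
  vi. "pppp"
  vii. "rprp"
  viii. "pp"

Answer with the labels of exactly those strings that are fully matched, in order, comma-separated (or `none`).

i → match
ii → match
iii → no match
iv → match
v → match
vi → no match
vii → match
viii → no match

i, ii, iv, v, vii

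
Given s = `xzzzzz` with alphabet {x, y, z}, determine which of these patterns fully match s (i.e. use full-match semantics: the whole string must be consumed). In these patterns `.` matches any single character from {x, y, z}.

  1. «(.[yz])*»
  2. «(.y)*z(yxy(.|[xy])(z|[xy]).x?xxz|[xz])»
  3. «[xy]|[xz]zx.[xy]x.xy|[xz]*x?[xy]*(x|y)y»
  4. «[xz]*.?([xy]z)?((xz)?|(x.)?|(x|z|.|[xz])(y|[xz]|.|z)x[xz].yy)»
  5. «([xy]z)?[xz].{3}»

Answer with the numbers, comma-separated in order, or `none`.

1, 4, 5

1 → match
2 → no match
3 → no match
4 → match
5 → match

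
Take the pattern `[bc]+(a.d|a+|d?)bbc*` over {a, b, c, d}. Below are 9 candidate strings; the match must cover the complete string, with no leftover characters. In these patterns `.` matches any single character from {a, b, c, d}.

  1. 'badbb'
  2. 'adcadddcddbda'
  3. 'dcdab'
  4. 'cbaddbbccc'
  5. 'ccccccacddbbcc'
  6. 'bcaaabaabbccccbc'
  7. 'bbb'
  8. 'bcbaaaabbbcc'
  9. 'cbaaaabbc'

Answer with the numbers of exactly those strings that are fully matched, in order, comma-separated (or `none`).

1 → no match
2 → no match
3 → no match
4 → match
5 → no match
6 → no match
7 → match
8 → no match
9 → match

4, 7, 9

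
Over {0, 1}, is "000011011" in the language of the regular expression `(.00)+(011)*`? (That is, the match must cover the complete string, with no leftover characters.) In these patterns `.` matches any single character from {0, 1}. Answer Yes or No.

Yes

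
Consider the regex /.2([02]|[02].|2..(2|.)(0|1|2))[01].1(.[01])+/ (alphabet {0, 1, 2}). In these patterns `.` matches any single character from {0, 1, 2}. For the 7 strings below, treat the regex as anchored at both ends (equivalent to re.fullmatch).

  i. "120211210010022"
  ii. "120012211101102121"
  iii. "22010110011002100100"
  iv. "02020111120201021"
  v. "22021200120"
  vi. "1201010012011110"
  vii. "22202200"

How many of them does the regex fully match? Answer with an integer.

i → no match
ii → no match
iii → no match
iv → match
v → no match
vi → no match
vii → no match
Total matched: 1

1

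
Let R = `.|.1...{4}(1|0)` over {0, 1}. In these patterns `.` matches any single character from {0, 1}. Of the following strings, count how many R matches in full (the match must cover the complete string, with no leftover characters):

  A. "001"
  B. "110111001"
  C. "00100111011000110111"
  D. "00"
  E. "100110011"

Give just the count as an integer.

1

A → no match
B → match
C → no match
D → no match
E → no match
Total matched: 1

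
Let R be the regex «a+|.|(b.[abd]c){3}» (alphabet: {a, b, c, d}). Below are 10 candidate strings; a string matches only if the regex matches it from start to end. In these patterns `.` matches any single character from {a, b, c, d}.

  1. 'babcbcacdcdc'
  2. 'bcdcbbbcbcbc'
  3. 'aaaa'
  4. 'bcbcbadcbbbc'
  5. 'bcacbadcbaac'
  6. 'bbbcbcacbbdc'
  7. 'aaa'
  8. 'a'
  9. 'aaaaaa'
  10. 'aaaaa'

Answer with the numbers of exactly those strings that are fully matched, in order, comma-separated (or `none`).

2, 3, 4, 5, 6, 7, 8, 9, 10

1 → no match
2 → match
3 → match
4 → match
5 → match
6 → match
7 → match
8 → match
9 → match
10 → match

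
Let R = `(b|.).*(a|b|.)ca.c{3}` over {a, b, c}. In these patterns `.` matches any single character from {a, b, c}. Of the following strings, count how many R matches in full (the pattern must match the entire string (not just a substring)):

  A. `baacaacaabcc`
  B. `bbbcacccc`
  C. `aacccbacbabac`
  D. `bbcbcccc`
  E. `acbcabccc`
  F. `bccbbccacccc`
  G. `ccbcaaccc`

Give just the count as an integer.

4

A → no match
B → match
C → no match
D → no match
E → match
F → match
G → match
Total matched: 4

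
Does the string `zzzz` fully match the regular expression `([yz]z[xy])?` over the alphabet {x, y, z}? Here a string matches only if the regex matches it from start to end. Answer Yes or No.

No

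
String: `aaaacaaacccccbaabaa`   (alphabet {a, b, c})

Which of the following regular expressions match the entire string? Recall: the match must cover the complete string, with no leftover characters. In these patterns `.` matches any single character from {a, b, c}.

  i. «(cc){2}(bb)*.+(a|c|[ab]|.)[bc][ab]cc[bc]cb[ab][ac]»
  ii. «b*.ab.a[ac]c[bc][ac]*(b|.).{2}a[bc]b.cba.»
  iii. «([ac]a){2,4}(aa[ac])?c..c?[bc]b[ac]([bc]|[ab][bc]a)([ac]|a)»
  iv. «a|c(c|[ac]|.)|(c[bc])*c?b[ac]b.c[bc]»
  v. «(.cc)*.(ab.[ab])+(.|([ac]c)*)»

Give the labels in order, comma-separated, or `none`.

iii

i → no match — must start with `cc`
ii → no match
iii → match
iv → no match
v → no match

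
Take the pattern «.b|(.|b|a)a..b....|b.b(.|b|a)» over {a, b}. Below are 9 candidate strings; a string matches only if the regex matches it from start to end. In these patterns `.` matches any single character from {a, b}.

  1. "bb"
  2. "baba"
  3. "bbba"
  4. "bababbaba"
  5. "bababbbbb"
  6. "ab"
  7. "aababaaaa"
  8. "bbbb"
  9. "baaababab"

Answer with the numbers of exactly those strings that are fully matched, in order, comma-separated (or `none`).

1, 2, 3, 4, 5, 6, 7, 8, 9

1 → match
2 → match
3 → match
4 → match
5 → match
6 → match
7 → match
8 → match
9 → match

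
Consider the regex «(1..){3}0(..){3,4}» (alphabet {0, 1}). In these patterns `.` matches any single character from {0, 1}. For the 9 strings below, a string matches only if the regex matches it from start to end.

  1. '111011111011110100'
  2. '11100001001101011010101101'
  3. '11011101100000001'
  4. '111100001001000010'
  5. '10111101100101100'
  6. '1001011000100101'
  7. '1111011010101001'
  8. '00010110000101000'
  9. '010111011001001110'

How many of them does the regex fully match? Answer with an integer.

2

1 → no match
2 → no match
3 → no match
4 → no match
5 → no match
6 → match
7 → match
8 → no match — must start with '1'
9 → no match — must start with '1'
Total matched: 2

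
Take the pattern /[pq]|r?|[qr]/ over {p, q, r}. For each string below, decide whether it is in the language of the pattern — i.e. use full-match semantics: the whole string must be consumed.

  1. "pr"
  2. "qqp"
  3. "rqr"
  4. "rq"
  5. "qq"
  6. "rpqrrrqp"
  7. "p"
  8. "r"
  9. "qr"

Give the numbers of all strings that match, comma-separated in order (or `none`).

1. "pr" → no match
2. "qqp" → no match
3. "rqr" → no match
4. "rq" → no match
5. "qq" → no match
6. "rpqrrrqp" → no match
7. "p" → match
8. "r" → match
9. "qr" → no match

7, 8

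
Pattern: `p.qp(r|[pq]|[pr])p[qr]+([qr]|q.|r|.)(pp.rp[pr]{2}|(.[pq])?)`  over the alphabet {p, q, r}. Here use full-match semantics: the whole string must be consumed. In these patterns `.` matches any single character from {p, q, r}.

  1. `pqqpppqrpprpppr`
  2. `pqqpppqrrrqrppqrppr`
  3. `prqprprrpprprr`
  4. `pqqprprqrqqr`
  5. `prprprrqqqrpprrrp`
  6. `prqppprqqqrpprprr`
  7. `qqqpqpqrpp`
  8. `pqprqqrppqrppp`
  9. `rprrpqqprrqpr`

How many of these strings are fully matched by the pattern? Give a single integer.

2

1 → no match
2 → match
3 → no match
4 → match
5 → no match
6 → no match
7 → no match — must start with `p`
8 → no match
9 → no match — must start with `p`
Total matched: 2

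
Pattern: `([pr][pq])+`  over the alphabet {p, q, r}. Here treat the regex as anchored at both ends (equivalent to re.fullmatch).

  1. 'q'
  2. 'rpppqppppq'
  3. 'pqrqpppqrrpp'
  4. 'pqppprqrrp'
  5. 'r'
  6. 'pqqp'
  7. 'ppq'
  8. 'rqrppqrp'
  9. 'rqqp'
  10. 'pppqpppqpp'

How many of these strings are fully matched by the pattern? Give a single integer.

2

1 → no match
2 → no match
3 → no match
4 → no match
5 → no match
6 → no match
7 → no match
8 → match
9 → no match
10 → match
Total matched: 2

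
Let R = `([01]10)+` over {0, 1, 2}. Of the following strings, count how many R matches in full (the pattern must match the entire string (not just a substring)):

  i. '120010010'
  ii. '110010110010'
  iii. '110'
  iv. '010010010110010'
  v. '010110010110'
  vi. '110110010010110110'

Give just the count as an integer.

i → no match
ii → match
iii → match
iv → match
v → match
vi → match
Total matched: 5

5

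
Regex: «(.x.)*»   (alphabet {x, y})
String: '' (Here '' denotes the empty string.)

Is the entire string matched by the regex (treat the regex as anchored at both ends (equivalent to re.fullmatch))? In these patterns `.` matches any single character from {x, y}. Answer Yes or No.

Yes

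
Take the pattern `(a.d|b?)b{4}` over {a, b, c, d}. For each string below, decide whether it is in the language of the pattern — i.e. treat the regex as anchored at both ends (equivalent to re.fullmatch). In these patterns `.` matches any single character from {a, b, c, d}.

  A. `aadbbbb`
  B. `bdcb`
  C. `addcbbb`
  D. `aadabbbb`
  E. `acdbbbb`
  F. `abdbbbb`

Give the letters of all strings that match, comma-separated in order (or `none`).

A, E, F

A. `aadbbbb` → match
B. `bdcb` → no match
C. `addcbbb` → no match
D. `aadabbbb` → no match
E. `acdbbbb` → match
F. `abdbbbb` → match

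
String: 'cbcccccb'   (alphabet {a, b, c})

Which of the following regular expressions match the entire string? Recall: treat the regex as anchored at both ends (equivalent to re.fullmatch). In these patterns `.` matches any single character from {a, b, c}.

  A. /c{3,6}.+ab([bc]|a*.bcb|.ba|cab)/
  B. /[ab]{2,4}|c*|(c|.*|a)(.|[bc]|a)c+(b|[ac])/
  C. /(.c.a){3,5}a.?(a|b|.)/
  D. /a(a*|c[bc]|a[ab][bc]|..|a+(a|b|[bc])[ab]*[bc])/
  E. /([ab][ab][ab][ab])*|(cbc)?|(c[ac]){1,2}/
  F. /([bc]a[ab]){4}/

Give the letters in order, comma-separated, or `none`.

A → no match
B → match
C → no match
D → no match — must start with 'a'
E → no match
F → no match

B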